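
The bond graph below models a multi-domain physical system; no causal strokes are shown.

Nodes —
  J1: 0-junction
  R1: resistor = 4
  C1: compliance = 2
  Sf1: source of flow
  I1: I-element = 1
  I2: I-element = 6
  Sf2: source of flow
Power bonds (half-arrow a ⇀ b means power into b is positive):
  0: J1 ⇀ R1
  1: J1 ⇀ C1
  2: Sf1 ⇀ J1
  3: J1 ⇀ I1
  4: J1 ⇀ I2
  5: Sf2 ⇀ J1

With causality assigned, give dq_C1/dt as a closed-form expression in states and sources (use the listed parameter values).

dq_C1/dt = F_Sf1 + F_Sf2 - p_I1 - p_I2/6 - q_C1/8

b2 stroke→Sf1  (Sf1: flow source, stroke at near end)
b5 stroke→Sf2  (source Sf2 imposes f)
b1 stroke→J1  (C1 integral (e out))
b0 stroke→R1  (J1 effort already set via bond 1)
b3 stroke→I1  (common-e at J1 fixed by 1)
b4 stroke→I2  (J1 effort already set via bond 1)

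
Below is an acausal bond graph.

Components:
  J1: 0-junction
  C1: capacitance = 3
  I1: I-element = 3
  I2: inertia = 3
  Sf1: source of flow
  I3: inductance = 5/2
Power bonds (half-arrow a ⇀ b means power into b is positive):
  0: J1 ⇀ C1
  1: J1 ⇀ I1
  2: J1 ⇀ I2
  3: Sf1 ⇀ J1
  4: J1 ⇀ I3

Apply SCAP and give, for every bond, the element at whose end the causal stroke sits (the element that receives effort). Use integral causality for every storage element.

b3 →Sf1  (Sf1 (Sf) sets flow on bond)
b0 →J1  (C1 integral (e out))
b1 →I1  (J1 effort already set via bond 0)
b2 →I2  (J1: bond 0 brought effort, rest push out)
b4 →I3  (0-jn J1 has e-setter on 0)

bond 0 |J1
bond 1 |I1
bond 2 |I2
bond 3 |Sf1
bond 4 |I3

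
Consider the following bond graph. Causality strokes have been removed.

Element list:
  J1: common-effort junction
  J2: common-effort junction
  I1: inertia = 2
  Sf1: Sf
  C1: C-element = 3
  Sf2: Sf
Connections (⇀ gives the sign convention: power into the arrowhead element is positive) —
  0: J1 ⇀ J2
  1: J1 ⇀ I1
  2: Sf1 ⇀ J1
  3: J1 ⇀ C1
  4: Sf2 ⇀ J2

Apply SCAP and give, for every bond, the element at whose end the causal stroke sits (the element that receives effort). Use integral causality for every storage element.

bond 0 |J2
bond 1 |I1
bond 2 |Sf1
bond 3 |J1
bond 4 |Sf2

#2 |Sf1  (Sf1 fixes flow; stroke at Sf1)
#4 |Sf2  (Sf2 fixes flow; stroke at Sf2)
#0 |J2  (closing 0-jn rule on J2)
#1 |I1  (I1 integral (f out))
#3 |J1  (closing 0-jn rule on J1)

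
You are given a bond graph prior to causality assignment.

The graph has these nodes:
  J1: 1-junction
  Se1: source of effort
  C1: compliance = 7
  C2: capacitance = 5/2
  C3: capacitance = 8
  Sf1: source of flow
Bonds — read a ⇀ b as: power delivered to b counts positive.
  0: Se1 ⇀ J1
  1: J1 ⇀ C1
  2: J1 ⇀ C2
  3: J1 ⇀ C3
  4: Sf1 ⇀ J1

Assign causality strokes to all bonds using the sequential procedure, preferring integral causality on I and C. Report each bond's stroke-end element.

β0 stroke→J1  (Se1: effort source, stroke at far end)
β4 stroke→Sf1  (Sf1: flow source, stroke at near end)
β1 stroke→J1  (J1: bond 4 brought flow, rest push out)
β2 stroke→J1  (J1 flow already set via bond 4)
β3 stroke→J1  (J1 flow already set via bond 4)

bond 0 stroke→J1
bond 1 stroke→J1
bond 2 stroke→J1
bond 3 stroke→J1
bond 4 stroke→Sf1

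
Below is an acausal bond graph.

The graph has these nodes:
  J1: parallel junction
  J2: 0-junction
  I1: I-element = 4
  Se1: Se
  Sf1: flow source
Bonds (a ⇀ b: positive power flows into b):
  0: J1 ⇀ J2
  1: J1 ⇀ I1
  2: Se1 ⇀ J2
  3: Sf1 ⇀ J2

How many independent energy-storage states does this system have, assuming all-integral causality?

1  (I1 all integral)

b2 stroke→J2  (Se1 (Se) sets effort on bond)
b3 stroke→Sf1  (Sf1 fixes flow; stroke at Sf1)
b0 stroke→J1  (J2: bond 2 brought effort, rest push out)
b1 stroke→I1  (J1 effort already set via bond 0)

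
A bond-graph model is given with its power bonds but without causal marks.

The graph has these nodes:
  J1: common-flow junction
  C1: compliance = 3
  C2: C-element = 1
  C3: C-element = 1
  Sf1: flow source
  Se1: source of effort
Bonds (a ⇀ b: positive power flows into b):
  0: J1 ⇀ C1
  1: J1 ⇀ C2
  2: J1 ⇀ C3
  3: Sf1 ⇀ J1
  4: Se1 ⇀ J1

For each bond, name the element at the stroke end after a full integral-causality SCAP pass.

bond 0 |J1
bond 1 |J1
bond 2 |J1
bond 3 |Sf1
bond 4 |J1

b3 →Sf1  (Sf1 fixes flow; stroke at Sf1)
b4 →J1  (Se1 fixes effort; stroke away)
b0 →J1  (J1 flow already set via bond 3)
b1 →J1  (J1: bond 3 brought flow, rest push out)
b2 →J1  (common-f at J1 fixed by 3)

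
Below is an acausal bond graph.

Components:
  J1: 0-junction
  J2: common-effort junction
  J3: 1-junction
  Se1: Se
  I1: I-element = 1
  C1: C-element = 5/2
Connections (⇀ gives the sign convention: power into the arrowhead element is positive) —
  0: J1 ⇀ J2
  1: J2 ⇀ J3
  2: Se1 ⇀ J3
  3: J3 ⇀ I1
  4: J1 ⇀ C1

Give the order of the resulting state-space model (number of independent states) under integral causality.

2  (C1, I1 all integral)

b2 stroke→J3  (Se1 fixes effort; stroke away)
b3 stroke→I1  (I1 outputs flow p/I1)
b1 stroke→J3  (J3: bond 3 brought flow, rest push out)
b0 stroke→J2  (only one effort-in slot at J2)
b4 stroke→J1  (only one effort-in slot at J1)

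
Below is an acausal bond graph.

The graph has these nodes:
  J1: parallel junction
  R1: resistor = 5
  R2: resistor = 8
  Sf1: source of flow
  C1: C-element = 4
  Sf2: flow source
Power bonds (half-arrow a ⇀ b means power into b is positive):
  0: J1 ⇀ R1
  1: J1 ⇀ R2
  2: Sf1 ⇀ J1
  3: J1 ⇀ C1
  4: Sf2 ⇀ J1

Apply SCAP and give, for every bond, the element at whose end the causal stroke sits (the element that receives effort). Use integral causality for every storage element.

#2 stroke→Sf1  (Sf1: flow source, stroke at near end)
#4 stroke→Sf2  (Sf2 fixes flow; stroke at Sf2)
#3 stroke→J1  (prefer integral on C1)
#0 stroke→R1  (J1: bond 3 brought effort, rest push out)
#1 stroke→R2  (J1 effort already set via bond 3)

#0 stroke at R1
#1 stroke at R2
#2 stroke at Sf1
#3 stroke at J1
#4 stroke at Sf2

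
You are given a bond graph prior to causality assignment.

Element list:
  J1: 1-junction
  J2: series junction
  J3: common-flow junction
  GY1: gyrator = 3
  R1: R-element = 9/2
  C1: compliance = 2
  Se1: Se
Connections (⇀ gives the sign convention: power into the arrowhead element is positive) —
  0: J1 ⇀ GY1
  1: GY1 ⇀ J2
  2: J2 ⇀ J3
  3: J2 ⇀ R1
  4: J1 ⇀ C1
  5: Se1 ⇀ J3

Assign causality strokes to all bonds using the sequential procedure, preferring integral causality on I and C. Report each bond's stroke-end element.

#0 stroke→GY1
#1 stroke→GY1
#2 stroke→J2
#3 stroke→J2
#4 stroke→J1
#5 stroke→J3

β5 →J3  (Se1 fixes effort; stroke away)
β2 →J2  (only one flow-in slot at J3)
β4 →J1  (C1 integral (e out))
β0 →GY1  (J1 needs exactly one f-in)
β1 →GY1  (GY GY1: same side as bond 0)
β3 →J2  (1-jn J2 has f-setter on 1)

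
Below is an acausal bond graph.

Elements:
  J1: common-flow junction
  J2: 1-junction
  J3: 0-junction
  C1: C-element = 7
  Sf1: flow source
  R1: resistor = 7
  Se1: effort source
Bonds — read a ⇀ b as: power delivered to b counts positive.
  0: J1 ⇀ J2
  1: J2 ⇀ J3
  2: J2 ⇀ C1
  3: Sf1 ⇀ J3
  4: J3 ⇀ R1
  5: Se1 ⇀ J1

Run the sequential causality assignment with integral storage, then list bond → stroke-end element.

#0 stroke→J2
#1 stroke→J3
#2 stroke→J2
#3 stroke→Sf1
#4 stroke→R1
#5 stroke→J1

β3 stroke at Sf1  (Sf1 (Sf) sets flow on bond)
β5 stroke at J1  (source Se1 imposes e)
β0 stroke at J2  (only one flow-in slot at J1)
β2 stroke at J2  (C1 outputs effort q/C1)
β1 stroke at J3  (J2 needs exactly one f-in)
β4 stroke at R1  (0-jn J3 has e-setter on 1)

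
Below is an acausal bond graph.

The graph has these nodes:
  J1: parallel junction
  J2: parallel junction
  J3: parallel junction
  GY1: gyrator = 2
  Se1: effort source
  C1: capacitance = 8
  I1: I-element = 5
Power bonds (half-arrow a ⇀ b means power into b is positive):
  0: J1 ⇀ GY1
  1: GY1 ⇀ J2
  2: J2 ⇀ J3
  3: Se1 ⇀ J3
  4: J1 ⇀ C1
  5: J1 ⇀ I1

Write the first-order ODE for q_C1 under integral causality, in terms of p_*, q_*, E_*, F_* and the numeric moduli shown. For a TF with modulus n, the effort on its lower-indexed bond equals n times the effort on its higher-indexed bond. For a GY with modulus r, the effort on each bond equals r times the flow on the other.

b3 stroke at J3  (Se1: effort source, stroke at far end)
b2 stroke at J2  (0-jn J3 has e-setter on 3)
b1 stroke at GY1  (common-e at J2 fixed by 2)
b0 stroke at GY1  (GY1: gyrator matches bond 1)
b4 stroke at J1  (C1 integral (e out))
b5 stroke at I1  (common-e at J1 fixed by 4)

dq_C1/dt = -E_Se1/2 - p_I1/5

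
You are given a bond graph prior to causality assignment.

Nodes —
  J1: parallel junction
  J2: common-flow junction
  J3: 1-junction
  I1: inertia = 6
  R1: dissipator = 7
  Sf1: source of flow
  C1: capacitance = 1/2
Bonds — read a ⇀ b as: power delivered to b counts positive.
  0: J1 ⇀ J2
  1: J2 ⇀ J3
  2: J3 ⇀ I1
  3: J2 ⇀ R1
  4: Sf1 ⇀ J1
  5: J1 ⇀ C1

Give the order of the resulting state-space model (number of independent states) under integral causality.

b4 stroke→Sf1  (source Sf1 imposes f)
b2 stroke→I1  (I1 integral (f out))
b1 stroke→J3  (common-f at J3 fixed by 2)
b0 stroke→J2  (1-jn J2 has f-setter on 1)
b3 stroke→J2  (common-f at J2 fixed by 1)
b5 stroke→J1  (J1: last free bond brings effort in)

2  (C1, I1 all integral)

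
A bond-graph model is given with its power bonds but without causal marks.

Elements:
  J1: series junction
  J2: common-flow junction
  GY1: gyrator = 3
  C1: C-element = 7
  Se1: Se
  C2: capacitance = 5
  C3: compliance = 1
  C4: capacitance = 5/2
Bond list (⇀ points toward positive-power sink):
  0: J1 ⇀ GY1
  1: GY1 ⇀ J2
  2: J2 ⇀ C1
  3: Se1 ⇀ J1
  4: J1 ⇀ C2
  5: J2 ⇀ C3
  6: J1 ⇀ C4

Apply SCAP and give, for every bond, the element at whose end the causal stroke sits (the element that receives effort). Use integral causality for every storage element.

β0 stroke at GY1
β1 stroke at GY1
β2 stroke at J2
β3 stroke at J1
β4 stroke at J1
β5 stroke at J2
β6 stroke at J1

#3 stroke at J1  (source Se1 imposes e)
#2 stroke at J2  (prefer integral on C1)
#4 stroke at J1  (C2: C, integral causality)
#5 stroke at J2  (C3: C, integral causality)
#1 stroke at GY1  (only one flow-in slot at J2)
#0 stroke at GY1  (through GY1, causality inverts; strokes same side of GY1)
#6 stroke at J1  (1-jn J1 has f-setter on 0)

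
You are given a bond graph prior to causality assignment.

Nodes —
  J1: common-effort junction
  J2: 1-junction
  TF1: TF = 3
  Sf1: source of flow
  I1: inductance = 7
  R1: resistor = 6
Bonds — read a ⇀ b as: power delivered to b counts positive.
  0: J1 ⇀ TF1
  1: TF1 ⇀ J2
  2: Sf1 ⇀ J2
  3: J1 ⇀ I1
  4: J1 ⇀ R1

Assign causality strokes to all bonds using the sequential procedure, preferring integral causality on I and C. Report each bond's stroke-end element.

bond 2 →Sf1  (Sf1: flow source, stroke at near end)
bond 1 →J2  (common-f at J2 fixed by 2)
bond 0 →TF1  (TF1: transformer flips bond 1)
bond 3 →I1  (I1: I, integral causality)
bond 4 →J1  (only one effort-in slot at J1)

#0 stroke at TF1
#1 stroke at J2
#2 stroke at Sf1
#3 stroke at I1
#4 stroke at J1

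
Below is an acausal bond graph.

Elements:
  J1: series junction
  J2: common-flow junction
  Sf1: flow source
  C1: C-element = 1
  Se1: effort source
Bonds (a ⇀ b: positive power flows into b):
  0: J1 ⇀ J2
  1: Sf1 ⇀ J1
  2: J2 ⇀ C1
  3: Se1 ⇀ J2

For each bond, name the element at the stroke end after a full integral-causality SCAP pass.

#1 |Sf1  (Sf1: flow source, stroke at near end)
#3 |J2  (Se1 fixes effort; stroke away)
#0 |J1  (1-jn J1 has f-setter on 1)
#2 |J2  (1-jn J2 has f-setter on 0)

#0 stroke→J1
#1 stroke→Sf1
#2 stroke→J2
#3 stroke→J2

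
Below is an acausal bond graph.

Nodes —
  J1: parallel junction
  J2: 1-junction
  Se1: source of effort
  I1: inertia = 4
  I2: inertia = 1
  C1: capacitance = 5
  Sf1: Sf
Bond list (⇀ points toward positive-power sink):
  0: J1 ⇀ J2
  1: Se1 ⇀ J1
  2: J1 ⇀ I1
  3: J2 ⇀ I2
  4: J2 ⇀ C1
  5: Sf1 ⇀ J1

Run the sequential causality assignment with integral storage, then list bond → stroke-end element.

#1 →J1  (Se1 (Se) sets effort on bond)
#5 →Sf1  (Sf1 (Sf) sets flow on bond)
#0 →J2  (J1: bond 1 brought effort, rest push out)
#2 →I1  (0-jn J1 has e-setter on 1)
#3 →I2  (prefer integral on I2)
#4 →J2  (common-f at J2 fixed by 3)

β0 stroke at J2
β1 stroke at J1
β2 stroke at I1
β3 stroke at I2
β4 stroke at J2
β5 stroke at Sf1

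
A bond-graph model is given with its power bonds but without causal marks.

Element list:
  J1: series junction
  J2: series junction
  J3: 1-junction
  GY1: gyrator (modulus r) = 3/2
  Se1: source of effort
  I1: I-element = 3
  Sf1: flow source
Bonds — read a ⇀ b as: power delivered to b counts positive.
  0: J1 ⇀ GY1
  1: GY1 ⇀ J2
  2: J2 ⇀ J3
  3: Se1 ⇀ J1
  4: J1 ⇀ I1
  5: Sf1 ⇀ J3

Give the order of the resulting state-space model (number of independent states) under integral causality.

b3 stroke at J1  (Se1 (Se) sets effort on bond)
b5 stroke at Sf1  (source Sf1 imposes f)
b2 stroke at J3  (J3 flow already set via bond 5)
b1 stroke at J2  (common-f at J2 fixed by 2)
b0 stroke at J1  (GY GY1: same side as bond 1)
b4 stroke at I1  (J1 needs exactly one f-in)

1  (I1 all integral)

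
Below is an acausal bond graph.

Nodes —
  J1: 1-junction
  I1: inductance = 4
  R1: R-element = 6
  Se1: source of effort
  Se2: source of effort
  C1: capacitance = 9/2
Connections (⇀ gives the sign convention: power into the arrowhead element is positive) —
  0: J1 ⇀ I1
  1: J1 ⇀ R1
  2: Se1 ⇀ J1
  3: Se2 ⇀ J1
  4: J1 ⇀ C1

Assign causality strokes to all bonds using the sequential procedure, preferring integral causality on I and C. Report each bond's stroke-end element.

β0 |I1
β1 |J1
β2 |J1
β3 |J1
β4 |J1

#2 |J1  (source Se1 imposes e)
#3 |J1  (Se2: effort source, stroke at far end)
#0 |I1  (I1: I, integral causality)
#1 |J1  (common-f at J1 fixed by 0)
#4 |J1  (1-jn J1 has f-setter on 0)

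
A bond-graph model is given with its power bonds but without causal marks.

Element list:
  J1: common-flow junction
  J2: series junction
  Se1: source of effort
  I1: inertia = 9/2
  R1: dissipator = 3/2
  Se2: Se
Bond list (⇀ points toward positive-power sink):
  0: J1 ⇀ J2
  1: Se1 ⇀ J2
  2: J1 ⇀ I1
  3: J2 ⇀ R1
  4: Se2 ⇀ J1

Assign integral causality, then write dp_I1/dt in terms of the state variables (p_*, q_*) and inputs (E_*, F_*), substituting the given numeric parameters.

dp_I1/dt = E_Se1 + E_Se2 - p_I1/3

b1 |J2  (source Se1 imposes e)
b4 |J1  (source Se2 imposes e)
b2 |I1  (I1: I, integral causality)
b0 |J1  (J1 flow already set via bond 2)
b3 |J2  (common-f at J2 fixed by 0)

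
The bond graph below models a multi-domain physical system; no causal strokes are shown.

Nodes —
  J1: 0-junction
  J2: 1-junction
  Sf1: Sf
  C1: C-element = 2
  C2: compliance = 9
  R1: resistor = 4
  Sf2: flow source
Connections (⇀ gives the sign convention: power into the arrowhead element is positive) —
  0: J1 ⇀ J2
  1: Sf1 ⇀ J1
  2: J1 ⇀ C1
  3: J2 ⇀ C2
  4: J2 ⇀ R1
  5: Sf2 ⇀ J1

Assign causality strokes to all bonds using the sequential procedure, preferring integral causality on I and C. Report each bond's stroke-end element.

β0 stroke at J2
β1 stroke at Sf1
β2 stroke at J1
β3 stroke at J2
β4 stroke at R1
β5 stroke at Sf2

b1 stroke→Sf1  (Sf1 (Sf) sets flow on bond)
b5 stroke→Sf2  (Sf2 fixes flow; stroke at Sf2)
b2 stroke→J1  (C1: C, integral causality)
b0 stroke→J2  (0-jn J1 has e-setter on 2)
b3 stroke→J2  (C2 outputs effort q/C2)
b4 stroke→R1  (only one flow-in slot at J2)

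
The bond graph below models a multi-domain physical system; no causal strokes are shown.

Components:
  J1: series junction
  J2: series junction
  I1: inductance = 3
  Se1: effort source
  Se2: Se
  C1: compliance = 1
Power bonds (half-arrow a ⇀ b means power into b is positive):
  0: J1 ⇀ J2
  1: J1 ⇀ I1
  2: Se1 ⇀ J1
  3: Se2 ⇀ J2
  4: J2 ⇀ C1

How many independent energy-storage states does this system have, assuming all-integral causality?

2  (C1, I1 all integral)

#2 →J1  (Se1 fixes effort; stroke away)
#3 →J2  (source Se2 imposes e)
#1 →I1  (I1 integral (f out))
#0 →J1  (J1: bond 1 brought flow, rest push out)
#4 →J2  (J2: bond 0 brought flow, rest push out)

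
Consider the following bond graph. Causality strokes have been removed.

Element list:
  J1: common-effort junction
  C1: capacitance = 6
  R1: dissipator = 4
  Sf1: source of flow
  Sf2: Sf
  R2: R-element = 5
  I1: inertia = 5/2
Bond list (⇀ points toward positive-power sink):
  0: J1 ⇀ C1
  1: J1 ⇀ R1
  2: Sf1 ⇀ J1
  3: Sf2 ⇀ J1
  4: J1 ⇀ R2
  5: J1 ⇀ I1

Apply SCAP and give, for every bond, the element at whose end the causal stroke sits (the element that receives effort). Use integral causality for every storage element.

β0 stroke at J1
β1 stroke at R1
β2 stroke at Sf1
β3 stroke at Sf2
β4 stroke at R2
β5 stroke at I1

#2 →Sf1  (Sf1: flow source, stroke at near end)
#3 →Sf2  (Sf2 fixes flow; stroke at Sf2)
#0 →J1  (C1 outputs effort q/C1)
#1 →R1  (0-jn J1 has e-setter on 0)
#4 →R2  (J1: bond 0 brought effort, rest push out)
#5 →I1  (J1 effort already set via bond 0)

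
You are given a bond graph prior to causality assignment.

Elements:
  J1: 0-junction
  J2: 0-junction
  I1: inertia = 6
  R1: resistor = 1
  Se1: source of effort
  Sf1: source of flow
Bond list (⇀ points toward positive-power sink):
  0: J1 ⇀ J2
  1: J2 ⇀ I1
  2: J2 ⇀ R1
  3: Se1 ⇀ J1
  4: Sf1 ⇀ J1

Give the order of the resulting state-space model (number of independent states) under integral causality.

β3 |J1  (Se1 fixes effort; stroke away)
β4 |Sf1  (Sf1 (Sf) sets flow on bond)
β0 |J2  (J1 effort already set via bond 3)
β1 |I1  (J2: bond 0 brought effort, rest push out)
β2 |R1  (J2 effort already set via bond 0)

1  (I1 all integral)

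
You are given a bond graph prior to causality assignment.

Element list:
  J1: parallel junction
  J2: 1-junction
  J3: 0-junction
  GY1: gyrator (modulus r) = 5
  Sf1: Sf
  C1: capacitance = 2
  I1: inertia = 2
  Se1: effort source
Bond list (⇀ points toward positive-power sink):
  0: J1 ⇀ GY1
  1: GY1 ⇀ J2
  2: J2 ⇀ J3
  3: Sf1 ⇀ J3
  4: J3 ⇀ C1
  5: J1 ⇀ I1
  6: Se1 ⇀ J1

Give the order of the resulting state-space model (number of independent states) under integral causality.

b3 →Sf1  (Sf1: flow source, stroke at near end)
b6 →J1  (Se1 (Se) sets effort on bond)
b0 →GY1  (0-jn J1 has e-setter on 6)
b5 →I1  (J1: bond 6 brought effort, rest push out)
b1 →GY1  (GY GY1: same side as bond 0)
b2 →J2  (J2: bond 1 brought flow, rest push out)
b4 →J3  (J3 needs exactly one e-in)

2  (C1, I1 all integral)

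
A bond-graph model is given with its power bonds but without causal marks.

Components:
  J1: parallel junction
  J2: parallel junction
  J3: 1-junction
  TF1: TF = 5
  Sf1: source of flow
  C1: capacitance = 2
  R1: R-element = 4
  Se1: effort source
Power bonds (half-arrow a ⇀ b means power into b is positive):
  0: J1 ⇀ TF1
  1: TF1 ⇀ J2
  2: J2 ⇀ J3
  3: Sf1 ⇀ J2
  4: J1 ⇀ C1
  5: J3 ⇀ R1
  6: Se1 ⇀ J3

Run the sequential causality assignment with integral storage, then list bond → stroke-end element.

b3 |Sf1  (Sf1 (Sf) sets flow on bond)
b6 |J3  (Se1 (Se) sets effort on bond)
b4 |J1  (C1 outputs effort q/C1)
b0 |TF1  (common-e at J1 fixed by 4)
b1 |J2  (TF1: transformer flips bond 0)
b2 |J3  (J2 effort already set via bond 1)
b5 |R1  (only one flow-in slot at J3)

#0 stroke→TF1
#1 stroke→J2
#2 stroke→J3
#3 stroke→Sf1
#4 stroke→J1
#5 stroke→R1
#6 stroke→J3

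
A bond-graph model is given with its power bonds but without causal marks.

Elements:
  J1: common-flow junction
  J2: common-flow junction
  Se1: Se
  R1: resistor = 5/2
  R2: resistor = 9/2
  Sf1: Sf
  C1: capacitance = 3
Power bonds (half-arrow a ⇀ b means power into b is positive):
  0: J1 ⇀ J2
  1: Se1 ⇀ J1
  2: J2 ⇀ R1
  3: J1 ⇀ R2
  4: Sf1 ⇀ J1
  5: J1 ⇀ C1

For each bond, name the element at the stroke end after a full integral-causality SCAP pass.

#0 |J1
#1 |J1
#2 |J2
#3 |J1
#4 |Sf1
#5 |J1

β1 stroke→J1  (Se1 (Se) sets effort on bond)
β4 stroke→Sf1  (source Sf1 imposes f)
β0 stroke→J1  (1-jn J1 has f-setter on 4)
β3 stroke→J1  (J1: bond 4 brought flow, rest push out)
β5 stroke→J1  (1-jn J1 has f-setter on 4)
β2 stroke→J2  (common-f at J2 fixed by 0)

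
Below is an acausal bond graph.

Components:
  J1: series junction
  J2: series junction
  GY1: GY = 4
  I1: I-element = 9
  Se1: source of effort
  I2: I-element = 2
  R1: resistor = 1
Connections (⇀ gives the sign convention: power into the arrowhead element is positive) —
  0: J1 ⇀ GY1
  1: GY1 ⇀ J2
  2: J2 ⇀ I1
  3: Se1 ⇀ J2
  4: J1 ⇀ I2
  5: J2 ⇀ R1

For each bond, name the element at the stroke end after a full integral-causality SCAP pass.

#3 stroke→J2  (Se1 (Se) sets effort on bond)
#2 stroke→I1  (prefer integral on I1)
#1 stroke→J2  (J2: bond 2 brought flow, rest push out)
#5 stroke→J2  (common-f at J2 fixed by 2)
#0 stroke→J1  (GY1: gyrator matches bond 1)
#4 stroke→I2  (J1: last free bond brings flow in)

#0 →J1
#1 →J2
#2 →I1
#3 →J2
#4 →I2
#5 →J2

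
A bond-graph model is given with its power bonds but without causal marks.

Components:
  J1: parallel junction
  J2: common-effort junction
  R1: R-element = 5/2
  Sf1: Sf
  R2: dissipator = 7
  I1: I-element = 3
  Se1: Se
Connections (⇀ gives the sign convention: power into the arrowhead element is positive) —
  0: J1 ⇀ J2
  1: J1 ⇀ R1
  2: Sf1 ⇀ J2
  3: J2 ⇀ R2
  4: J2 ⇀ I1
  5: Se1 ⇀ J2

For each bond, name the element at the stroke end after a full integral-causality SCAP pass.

β2 →Sf1  (Sf1 fixes flow; stroke at Sf1)
β5 →J2  (source Se1 imposes e)
β0 →J1  (J2 effort already set via bond 5)
β3 →R2  (0-jn J2 has e-setter on 5)
β4 →I1  (0-jn J2 has e-setter on 5)
β1 →R1  (J1 effort already set via bond 0)

β0 |J1
β1 |R1
β2 |Sf1
β3 |R2
β4 |I1
β5 |J2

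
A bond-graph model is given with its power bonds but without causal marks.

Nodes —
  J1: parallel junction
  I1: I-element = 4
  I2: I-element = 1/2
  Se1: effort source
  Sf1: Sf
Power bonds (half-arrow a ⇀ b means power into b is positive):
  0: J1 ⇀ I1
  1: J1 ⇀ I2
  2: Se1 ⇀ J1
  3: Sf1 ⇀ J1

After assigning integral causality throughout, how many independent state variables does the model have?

β2 stroke at J1  (Se1 fixes effort; stroke away)
β3 stroke at Sf1  (Sf1 (Sf) sets flow on bond)
β0 stroke at I1  (0-jn J1 has e-setter on 2)
β1 stroke at I2  (J1 effort already set via bond 2)

2  (I1, I2 all integral)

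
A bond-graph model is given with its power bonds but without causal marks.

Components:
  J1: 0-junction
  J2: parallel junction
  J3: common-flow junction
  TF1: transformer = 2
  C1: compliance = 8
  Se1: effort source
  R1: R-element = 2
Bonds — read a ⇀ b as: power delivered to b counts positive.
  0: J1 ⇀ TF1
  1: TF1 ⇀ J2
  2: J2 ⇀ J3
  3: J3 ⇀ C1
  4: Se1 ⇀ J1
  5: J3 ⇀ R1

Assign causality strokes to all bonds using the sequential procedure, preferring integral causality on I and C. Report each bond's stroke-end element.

bond 4 →J1  (Se1 fixes effort; stroke away)
bond 0 →TF1  (common-e at J1 fixed by 4)
bond 1 →J2  (TF TF1: opposite of bond 0)
bond 2 →J3  (0-jn J2 has e-setter on 1)
bond 3 →J3  (prefer integral on C1)
bond 5 →R1  (J3: last free bond brings flow in)

β0 stroke→TF1
β1 stroke→J2
β2 stroke→J3
β3 stroke→J3
β4 stroke→J1
β5 stroke→R1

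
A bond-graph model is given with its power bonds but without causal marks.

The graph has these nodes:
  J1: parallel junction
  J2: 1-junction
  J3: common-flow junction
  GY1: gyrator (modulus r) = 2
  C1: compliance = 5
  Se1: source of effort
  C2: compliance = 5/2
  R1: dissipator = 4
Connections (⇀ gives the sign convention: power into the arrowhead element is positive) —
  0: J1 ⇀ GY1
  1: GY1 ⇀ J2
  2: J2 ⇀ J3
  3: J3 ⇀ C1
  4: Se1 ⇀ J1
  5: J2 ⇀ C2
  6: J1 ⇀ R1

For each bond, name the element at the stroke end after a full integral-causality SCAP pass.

β0 →GY1
β1 →GY1
β2 →J2
β3 →J3
β4 →J1
β5 →J2
β6 →R1

β4 stroke at J1  (Se1 fixes effort; stroke away)
β0 stroke at GY1  (J1 effort already set via bond 4)
β6 stroke at R1  (J1: bond 4 brought effort, rest push out)
β1 stroke at GY1  (GY1 both-in/both-out from 0)
β2 stroke at J2  (J2 flow already set via bond 1)
β5 stroke at J2  (J2 flow already set via bond 1)
β3 stroke at J3  (1-jn J3 has f-setter on 2)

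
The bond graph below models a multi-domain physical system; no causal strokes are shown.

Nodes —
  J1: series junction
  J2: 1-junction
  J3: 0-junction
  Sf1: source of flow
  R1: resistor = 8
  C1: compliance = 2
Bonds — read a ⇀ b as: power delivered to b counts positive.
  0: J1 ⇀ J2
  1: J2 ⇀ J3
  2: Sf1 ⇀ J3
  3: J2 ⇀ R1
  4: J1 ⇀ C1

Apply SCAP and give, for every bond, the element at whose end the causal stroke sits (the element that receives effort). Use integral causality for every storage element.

#2 →Sf1  (Sf1 (Sf) sets flow on bond)
#1 →J3  (closing 0-jn rule on J3)
#0 →J2  (J2 flow already set via bond 1)
#3 →J2  (1-jn J2 has f-setter on 1)
#4 →J1  (J1 flow already set via bond 0)

bond 0 stroke at J2
bond 1 stroke at J3
bond 2 stroke at Sf1
bond 3 stroke at J2
bond 4 stroke at J1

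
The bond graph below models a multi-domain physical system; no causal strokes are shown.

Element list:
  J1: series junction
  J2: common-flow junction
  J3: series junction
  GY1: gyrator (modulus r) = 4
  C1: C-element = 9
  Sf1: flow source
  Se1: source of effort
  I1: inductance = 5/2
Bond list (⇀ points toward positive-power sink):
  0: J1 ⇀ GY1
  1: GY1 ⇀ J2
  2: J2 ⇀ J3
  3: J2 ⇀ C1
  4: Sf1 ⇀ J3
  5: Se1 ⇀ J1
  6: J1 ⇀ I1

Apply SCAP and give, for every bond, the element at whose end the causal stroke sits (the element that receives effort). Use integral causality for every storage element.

#4 stroke at Sf1  (Sf1 (Sf) sets flow on bond)
#5 stroke at J1  (Se1 (Se) sets effort on bond)
#2 stroke at J3  (common-f at J3 fixed by 4)
#1 stroke at J2  (common-f at J2 fixed by 2)
#3 stroke at J2  (J2: bond 2 brought flow, rest push out)
#0 stroke at J1  (GY GY1: same side as bond 1)
#6 stroke at I1  (J1: last free bond brings flow in)

#0 |J1
#1 |J2
#2 |J3
#3 |J2
#4 |Sf1
#5 |J1
#6 |I1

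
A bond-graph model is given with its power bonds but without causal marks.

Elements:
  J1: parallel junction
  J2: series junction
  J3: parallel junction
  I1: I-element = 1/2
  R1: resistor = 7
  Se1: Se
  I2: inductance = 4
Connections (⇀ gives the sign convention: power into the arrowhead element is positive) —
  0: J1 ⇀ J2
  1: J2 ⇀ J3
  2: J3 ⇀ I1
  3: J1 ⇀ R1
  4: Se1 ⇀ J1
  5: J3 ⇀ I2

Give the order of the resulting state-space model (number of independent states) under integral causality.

2  (I1, I2 all integral)

bond 4 stroke at J1  (Se1 fixes effort; stroke away)
bond 0 stroke at J2  (0-jn J1 has e-setter on 4)
bond 3 stroke at R1  (common-e at J1 fixed by 4)
bond 1 stroke at J3  (only one flow-in slot at J2)
bond 2 stroke at I1  (common-e at J3 fixed by 1)
bond 5 stroke at I2  (common-e at J3 fixed by 1)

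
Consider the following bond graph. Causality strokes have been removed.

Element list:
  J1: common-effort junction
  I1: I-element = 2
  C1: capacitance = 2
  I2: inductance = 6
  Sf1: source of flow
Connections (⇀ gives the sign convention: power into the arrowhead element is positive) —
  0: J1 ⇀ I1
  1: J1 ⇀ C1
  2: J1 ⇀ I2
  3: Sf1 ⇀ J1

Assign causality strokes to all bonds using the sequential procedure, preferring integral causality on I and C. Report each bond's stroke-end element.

β0 stroke at I1
β1 stroke at J1
β2 stroke at I2
β3 stroke at Sf1

β3 stroke→Sf1  (Sf1: flow source, stroke at near end)
β0 stroke→I1  (I1: I, integral causality)
β1 stroke→J1  (C1 outputs effort q/C1)
β2 stroke→I2  (J1 effort already set via bond 1)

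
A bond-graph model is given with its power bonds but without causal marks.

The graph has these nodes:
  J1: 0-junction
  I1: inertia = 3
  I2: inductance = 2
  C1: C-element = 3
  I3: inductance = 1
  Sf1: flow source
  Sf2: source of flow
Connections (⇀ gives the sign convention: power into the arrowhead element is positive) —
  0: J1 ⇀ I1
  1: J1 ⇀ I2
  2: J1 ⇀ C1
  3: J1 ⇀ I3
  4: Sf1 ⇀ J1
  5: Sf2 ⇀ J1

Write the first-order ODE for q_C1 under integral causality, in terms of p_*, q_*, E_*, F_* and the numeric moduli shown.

dq_C1/dt = F_Sf1 + F_Sf2 - p_I1/3 - p_I2/2 - p_I3

β4 |Sf1  (source Sf1 imposes f)
β5 |Sf2  (Sf2: flow source, stroke at near end)
β0 |I1  (I1 outputs flow p/I1)
β1 |I2  (I2: I, integral causality)
β2 |J1  (prefer integral on C1)
β3 |I3  (0-jn J1 has e-setter on 2)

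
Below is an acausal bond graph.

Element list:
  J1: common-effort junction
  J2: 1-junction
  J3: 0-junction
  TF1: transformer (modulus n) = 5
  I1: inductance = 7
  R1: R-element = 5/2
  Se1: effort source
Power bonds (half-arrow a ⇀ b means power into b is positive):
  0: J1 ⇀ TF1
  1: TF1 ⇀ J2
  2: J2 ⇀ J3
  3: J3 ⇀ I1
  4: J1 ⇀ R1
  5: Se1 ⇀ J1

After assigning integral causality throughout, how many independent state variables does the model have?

1  (I1 all integral)

bond 5 →J1  (Se1 fixes effort; stroke away)
bond 0 →TF1  (common-e at J1 fixed by 5)
bond 4 →R1  (0-jn J1 has e-setter on 5)
bond 1 →J2  (TF1: transformer flips bond 0)
bond 2 →J3  (closing 1-jn rule on J2)
bond 3 →I1  (0-jn J3 has e-setter on 2)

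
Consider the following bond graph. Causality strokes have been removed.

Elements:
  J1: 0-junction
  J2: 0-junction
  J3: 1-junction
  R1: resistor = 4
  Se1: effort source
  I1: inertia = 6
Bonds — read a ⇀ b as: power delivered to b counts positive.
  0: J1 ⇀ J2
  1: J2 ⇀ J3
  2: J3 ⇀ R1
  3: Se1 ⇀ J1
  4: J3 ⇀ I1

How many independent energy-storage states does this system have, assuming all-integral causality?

1  (I1 all integral)

β3 stroke at J1  (source Se1 imposes e)
β0 stroke at J2  (common-e at J1 fixed by 3)
β1 stroke at J3  (J2: bond 0 brought effort, rest push out)
β4 stroke at I1  (I1 integral (f out))
β2 stroke at J3  (J3 flow already set via bond 4)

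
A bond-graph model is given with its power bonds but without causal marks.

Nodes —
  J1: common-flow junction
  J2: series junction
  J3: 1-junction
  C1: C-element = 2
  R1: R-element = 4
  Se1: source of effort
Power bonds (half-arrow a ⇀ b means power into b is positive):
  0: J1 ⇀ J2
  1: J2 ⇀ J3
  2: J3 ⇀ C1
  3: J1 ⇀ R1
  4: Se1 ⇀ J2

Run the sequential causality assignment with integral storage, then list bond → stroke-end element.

β0 stroke→J1
β1 stroke→J2
β2 stroke→J3
β3 stroke→R1
β4 stroke→J2

b4 stroke at J2  (Se1 fixes effort; stroke away)
b2 stroke at J3  (prefer integral on C1)
b1 stroke at J2  (closing 1-jn rule on J3)
b0 stroke at J1  (only one flow-in slot at J2)
b3 stroke at R1  (only one flow-in slot at J1)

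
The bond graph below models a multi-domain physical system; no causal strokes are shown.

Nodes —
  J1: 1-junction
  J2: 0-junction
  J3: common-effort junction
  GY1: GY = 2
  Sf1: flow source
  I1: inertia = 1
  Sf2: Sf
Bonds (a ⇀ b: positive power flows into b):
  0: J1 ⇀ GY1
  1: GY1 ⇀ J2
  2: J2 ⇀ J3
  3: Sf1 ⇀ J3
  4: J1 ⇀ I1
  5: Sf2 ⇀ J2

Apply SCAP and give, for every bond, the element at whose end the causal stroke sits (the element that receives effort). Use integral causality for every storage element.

b3 stroke→Sf1  (source Sf1 imposes f)
b5 stroke→Sf2  (source Sf2 imposes f)
b2 stroke→J3  (only one effort-in slot at J3)
b1 stroke→J2  (closing 0-jn rule on J2)
b0 stroke→J1  (GY1 both-in/both-out from 1)
b4 stroke→I1  (J1: last free bond brings flow in)

β0 stroke at J1
β1 stroke at J2
β2 stroke at J3
β3 stroke at Sf1
β4 stroke at I1
β5 stroke at Sf2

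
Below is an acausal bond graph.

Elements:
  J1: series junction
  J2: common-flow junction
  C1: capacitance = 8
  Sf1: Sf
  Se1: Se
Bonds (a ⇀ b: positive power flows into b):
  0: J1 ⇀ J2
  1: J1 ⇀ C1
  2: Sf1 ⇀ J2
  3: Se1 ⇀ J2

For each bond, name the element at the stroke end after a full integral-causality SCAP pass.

bond 2 stroke at Sf1  (source Sf1 imposes f)
bond 3 stroke at J2  (Se1 fixes effort; stroke away)
bond 0 stroke at J2  (common-f at J2 fixed by 2)
bond 1 stroke at J1  (J1: bond 0 brought flow, rest push out)

#0 |J2
#1 |J1
#2 |Sf1
#3 |J2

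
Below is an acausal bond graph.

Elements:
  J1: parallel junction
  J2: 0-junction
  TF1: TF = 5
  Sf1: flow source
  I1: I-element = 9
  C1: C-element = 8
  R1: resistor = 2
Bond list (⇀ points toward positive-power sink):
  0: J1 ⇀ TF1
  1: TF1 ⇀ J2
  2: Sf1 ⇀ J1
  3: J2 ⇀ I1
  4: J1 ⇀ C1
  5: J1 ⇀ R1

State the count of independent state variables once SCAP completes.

2  (C1, I1 all integral)

bond 2 stroke at Sf1  (Sf1 fixes flow; stroke at Sf1)
bond 3 stroke at I1  (I1 outputs flow p/I1)
bond 1 stroke at J2  (J2: last free bond brings effort in)
bond 0 stroke at TF1  (TF TF1: opposite of bond 1)
bond 4 stroke at J1  (C1 outputs effort q/C1)
bond 5 stroke at R1  (common-e at J1 fixed by 4)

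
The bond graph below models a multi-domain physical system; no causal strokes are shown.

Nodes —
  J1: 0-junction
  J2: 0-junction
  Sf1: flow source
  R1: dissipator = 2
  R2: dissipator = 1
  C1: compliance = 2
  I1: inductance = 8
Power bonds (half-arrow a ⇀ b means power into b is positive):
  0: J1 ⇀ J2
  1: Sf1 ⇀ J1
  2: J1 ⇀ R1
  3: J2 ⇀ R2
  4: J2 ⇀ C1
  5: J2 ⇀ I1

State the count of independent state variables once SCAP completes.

2  (C1, I1 all integral)

β1 |Sf1  (source Sf1 imposes f)
β4 |J2  (C1: C, integral causality)
β0 |J1  (J2: bond 4 brought effort, rest push out)
β3 |R2  (J2: bond 4 brought effort, rest push out)
β5 |I1  (J2: bond 4 brought effort, rest push out)
β2 |R1  (J1 effort already set via bond 0)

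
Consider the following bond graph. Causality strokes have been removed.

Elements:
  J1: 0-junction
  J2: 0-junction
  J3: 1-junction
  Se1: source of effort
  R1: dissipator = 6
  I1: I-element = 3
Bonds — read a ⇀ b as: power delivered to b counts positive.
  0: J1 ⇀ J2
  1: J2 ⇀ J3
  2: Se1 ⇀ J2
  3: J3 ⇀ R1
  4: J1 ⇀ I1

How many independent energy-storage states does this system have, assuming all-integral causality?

1  (I1 all integral)

#2 stroke at J2  (Se1 (Se) sets effort on bond)
#0 stroke at J1  (common-e at J2 fixed by 2)
#1 stroke at J3  (J2: bond 2 brought effort, rest push out)
#3 stroke at R1  (only one flow-in slot at J3)
#4 stroke at I1  (common-e at J1 fixed by 0)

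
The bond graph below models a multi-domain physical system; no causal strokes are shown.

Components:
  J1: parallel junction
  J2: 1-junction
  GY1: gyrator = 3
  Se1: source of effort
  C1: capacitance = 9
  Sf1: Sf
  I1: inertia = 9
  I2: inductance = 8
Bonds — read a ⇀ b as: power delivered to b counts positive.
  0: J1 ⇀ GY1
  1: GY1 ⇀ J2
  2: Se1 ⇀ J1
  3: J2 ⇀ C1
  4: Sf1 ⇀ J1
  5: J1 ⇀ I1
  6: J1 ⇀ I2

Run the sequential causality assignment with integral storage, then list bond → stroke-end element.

#0 stroke→GY1
#1 stroke→GY1
#2 stroke→J1
#3 stroke→J2
#4 stroke→Sf1
#5 stroke→I1
#6 stroke→I2

#2 stroke→J1  (Se1 (Se) sets effort on bond)
#4 stroke→Sf1  (source Sf1 imposes f)
#0 stroke→GY1  (J1 effort already set via bond 2)
#5 stroke→I1  (common-e at J1 fixed by 2)
#6 stroke→I2  (J1 effort already set via bond 2)
#1 stroke→GY1  (GY GY1: same side as bond 0)
#3 stroke→J2  (J2 flow already set via bond 1)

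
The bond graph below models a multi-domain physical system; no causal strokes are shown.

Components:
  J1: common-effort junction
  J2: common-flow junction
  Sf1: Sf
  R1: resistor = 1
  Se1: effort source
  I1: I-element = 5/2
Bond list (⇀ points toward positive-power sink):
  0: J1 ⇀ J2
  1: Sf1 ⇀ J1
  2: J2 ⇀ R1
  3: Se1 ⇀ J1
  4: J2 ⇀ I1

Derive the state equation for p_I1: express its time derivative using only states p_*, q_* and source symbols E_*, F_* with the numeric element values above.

dp_I1/dt = E_Se1 - 2*p_I1/5

β1 stroke→Sf1  (source Sf1 imposes f)
β3 stroke→J1  (Se1 fixes effort; stroke away)
β0 stroke→J2  (J1 effort already set via bond 3)
β4 stroke→I1  (I1 integral (f out))
β2 stroke→J2  (J2: bond 4 brought flow, rest push out)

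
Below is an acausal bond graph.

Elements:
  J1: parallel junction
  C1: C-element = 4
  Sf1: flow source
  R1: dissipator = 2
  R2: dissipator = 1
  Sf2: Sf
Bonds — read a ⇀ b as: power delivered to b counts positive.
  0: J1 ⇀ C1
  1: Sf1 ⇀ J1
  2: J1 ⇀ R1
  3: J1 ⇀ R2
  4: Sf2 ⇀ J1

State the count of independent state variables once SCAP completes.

#1 stroke at Sf1  (Sf1 (Sf) sets flow on bond)
#4 stroke at Sf2  (Sf2 (Sf) sets flow on bond)
#0 stroke at J1  (C1 outputs effort q/C1)
#2 stroke at R1  (J1 effort already set via bond 0)
#3 stroke at R2  (J1 effort already set via bond 0)

1  (C1 all integral)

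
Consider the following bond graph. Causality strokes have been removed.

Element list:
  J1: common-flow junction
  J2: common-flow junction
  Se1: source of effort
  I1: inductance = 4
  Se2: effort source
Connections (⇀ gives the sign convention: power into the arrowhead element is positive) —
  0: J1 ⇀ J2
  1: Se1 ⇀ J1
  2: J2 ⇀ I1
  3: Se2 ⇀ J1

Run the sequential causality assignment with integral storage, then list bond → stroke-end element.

b0 stroke at J2
b1 stroke at J1
b2 stroke at I1
b3 stroke at J1

bond 1 →J1  (Se1 fixes effort; stroke away)
bond 3 →J1  (source Se2 imposes e)
bond 0 →J2  (only one flow-in slot at J1)
bond 2 →I1  (J2 needs exactly one f-in)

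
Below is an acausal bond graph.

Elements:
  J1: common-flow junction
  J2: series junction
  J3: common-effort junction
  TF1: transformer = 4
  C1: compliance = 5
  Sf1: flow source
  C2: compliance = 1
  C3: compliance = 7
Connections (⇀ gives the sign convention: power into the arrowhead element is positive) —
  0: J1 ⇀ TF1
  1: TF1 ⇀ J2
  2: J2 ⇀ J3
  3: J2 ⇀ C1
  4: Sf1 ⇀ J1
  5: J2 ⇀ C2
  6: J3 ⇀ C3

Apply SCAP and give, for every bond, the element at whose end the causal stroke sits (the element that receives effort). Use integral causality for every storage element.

b4 stroke at Sf1  (source Sf1 imposes f)
b0 stroke at J1  (common-f at J1 fixed by 4)
b1 stroke at TF1  (TF1: transformer flips bond 0)
b2 stroke at J2  (common-f at J2 fixed by 1)
b3 stroke at J2  (J2 flow already set via bond 1)
b5 stroke at J2  (common-f at J2 fixed by 1)
b6 stroke at J3  (J3: last free bond brings effort in)

β0 |J1
β1 |TF1
β2 |J2
β3 |J2
β4 |Sf1
β5 |J2
β6 |J3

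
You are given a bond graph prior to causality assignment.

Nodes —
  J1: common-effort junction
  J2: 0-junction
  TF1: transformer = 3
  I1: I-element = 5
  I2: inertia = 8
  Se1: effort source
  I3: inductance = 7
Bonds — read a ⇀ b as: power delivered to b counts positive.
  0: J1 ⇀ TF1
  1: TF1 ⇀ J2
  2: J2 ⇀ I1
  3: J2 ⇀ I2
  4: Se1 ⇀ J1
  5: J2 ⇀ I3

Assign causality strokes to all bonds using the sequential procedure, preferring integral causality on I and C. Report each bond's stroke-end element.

β4 stroke→J1  (Se1 (Se) sets effort on bond)
β0 stroke→TF1  (0-jn J1 has e-setter on 4)
β1 stroke→J2  (TF1: transformer flips bond 0)
β2 stroke→I1  (common-e at J2 fixed by 1)
β3 stroke→I2  (J2: bond 1 brought effort, rest push out)
β5 stroke→I3  (J2 effort already set via bond 1)

b0 |TF1
b1 |J2
b2 |I1
b3 |I2
b4 |J1
b5 |I3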